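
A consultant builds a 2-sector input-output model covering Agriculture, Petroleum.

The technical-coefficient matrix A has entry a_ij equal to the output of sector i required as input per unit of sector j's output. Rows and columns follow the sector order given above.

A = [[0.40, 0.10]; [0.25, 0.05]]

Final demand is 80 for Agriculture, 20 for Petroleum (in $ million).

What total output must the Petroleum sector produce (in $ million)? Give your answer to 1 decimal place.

I − A =
  [   0.60    -0.10]
  [  -0.25     0.95]
det(I−A) = (0.60)(0.95) − (-0.10)(-0.25) = 0.5450
adj(I−A) = [[0.95, 0.10], [0.25, 0.60]]
(I − A)⁻¹ = adj(I−A) / det(I−A) ≈
  [   1.7431     0.1835]
  [   0.4587     1.1009]
x = (I − A)⁻¹ d = adj(I−A)·d / det(I−A), with det(I−A) = 0.5450:
  x_1 = (0.95·80 + 0.10·20) / 0.5450 = 78.00 / 0.5450 ≈ 143.1
  x_2 = (0.25·80 + 0.60·20) / 0.5450 = 32.00 / 0.5450 ≈ 58.7

x_2 = 58.7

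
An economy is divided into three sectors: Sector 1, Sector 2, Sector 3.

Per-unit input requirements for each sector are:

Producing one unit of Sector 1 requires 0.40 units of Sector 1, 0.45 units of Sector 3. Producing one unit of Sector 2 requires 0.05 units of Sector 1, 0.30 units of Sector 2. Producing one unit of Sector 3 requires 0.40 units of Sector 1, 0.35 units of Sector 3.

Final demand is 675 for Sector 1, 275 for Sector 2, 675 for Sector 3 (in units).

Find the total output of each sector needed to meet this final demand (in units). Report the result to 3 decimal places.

x_1 = 3435.799, x_2 = 392.857, x_3 = 3417.092

I − A =
  [   0.60    -0.05    -0.40]
  [   0.00     0.70     0.00]
  [  -0.45     0.00     0.65]
Cofactors of I−A, C_ij = (−1)^(i+j)·(minor ij) (rows/columns in the sector order above):
  C_11 = (0.70)(0.65) − (0.00)(0.00) = 0.4550
  C_12 = −[(0.00)(0.65) − (0.00)(-0.45)] = 0.0000
  C_13 = (0.00)(0.00) − (0.70)(-0.45) = 0.3150
  C_21 = −[(-0.05)(0.65) − (-0.40)(0.00)] = 0.0325
  C_22 = (0.60)(0.65) − (-0.40)(-0.45) = 0.2100
  C_23 = −[(0.60)(0.00) − (-0.05)(-0.45)] = 0.0225
  C_31 = (-0.05)(0.00) − (-0.40)(0.70) = 0.2800
  C_32 = −[(0.60)(0.00) − (-0.40)(0.00)] = 0.0000
  C_33 = (0.60)(0.70) − (-0.05)(0.00) = 0.4200
det(I−A) = Σ_j (I−A)_1j·C_1j = (0.60)(0.4550) + (-0.05)(0.0000) + (-0.40)(0.3150) = 0.1470
adj(I−A) = Cᵀ =
  [ 0.4550   0.0325   0.2800]
  [ 0.0000   0.2100   0.0000]
  [ 0.3150   0.0225   0.4200]
(I − A)⁻¹ = adj(I−A) / det(I−A) ≈
  [   3.0952     0.2211     1.9048]
  [   0.0000     1.4286     0.0000]
  [   2.1429     0.1531     2.8571]
x = (I − A)⁻¹ d = adj(I−A)·d / det(I−A), with det(I−A) = 0.1470:
  x_1 = (0.4550·675 + 0.0325·275 + 0.2800·675) / 0.1470 = 505.0625 / 0.1470 ≈ 3435.799
  x_2 = (0.0000·675 + 0.2100·275 + 0.0000·675) / 0.1470 = 57.75 / 0.1470 ≈ 392.857
  x_3 = (0.3150·675 + 0.0225·275 + 0.4200·675) / 0.1470 = 502.3125 / 0.1470 ≈ 3417.092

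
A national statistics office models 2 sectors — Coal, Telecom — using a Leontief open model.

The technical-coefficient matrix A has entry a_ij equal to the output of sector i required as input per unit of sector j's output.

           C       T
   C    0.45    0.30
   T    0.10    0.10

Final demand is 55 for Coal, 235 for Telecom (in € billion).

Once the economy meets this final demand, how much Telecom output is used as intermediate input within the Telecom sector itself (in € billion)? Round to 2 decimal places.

I − A =
  [   0.55    -0.30]
  [  -0.10     0.90]
det(I−A) = (0.55)(0.90) − (-0.30)(-0.10) = 0.4650
adj(I−A) = [[0.90, 0.30], [0.10, 0.55]]
(I − A)⁻¹ = adj(I−A) / det(I−A) ≈
  [   1.9355     0.6452]
  [   0.2151     1.1828]
First solve x = (I − A)⁻¹ d = adj(I−A)·d / det(I−A); in particular x_T = (0.10·55 + 0.55·235) / 0.4650 = 134.75 / 0.4650 ≈ 289.7849.
Intermediate flow from T to T: z_TT = a_TT · x_T = 0.10 × 134.75 / 0.4650 = 13.475 / 0.4650 ≈ 28.98.

z_TT = 28.98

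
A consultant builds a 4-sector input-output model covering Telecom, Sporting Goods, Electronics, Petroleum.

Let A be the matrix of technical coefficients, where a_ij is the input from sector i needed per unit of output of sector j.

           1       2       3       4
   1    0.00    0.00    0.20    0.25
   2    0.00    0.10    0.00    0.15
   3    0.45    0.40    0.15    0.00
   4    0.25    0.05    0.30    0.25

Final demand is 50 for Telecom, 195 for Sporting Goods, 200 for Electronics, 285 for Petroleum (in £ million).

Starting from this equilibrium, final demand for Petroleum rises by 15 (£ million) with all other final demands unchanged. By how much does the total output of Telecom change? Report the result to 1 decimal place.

I − A =
  [   1.00     0.00    -0.20    -0.25]
  [   0.00     0.90     0.00    -0.15]
  [  -0.45    -0.40     0.85     0.00]
  [  -0.25    -0.05    -0.30     0.75]
Compute the cofactors C_ij = (−1)^(i+j)·(3×3 minor ij) of I−A; the adjugate is their transpose:
adj(I−A) = Cᵀ =
  [ 0.549375   0.100625   0.201000   0.203250]
  [ 0.052125   0.483125   0.052500   0.114000]
  [ 0.315375   0.280625   0.611250   0.161250]
  [ 0.312750   0.178000   0.315000   0.684000]
det(I−A) = Σ_j (I−A)_1j·C_1j = (1.00)(0.549375) + (0.00)(0.052125) + (-0.20)(0.315375) + (-0.25)(0.312750) = 0.4081125
(I − A)⁻¹ = adj(I−A) / det(I−A) ≈
  [   1.3461     0.2466     0.4925     0.4980]
  [   0.1277     1.1838     0.1286     0.2793]
  [   0.7728     0.6876     1.4977     0.3951]
  [   0.7663     0.4362     0.7718     1.6760]
Δx = (I − A)⁻¹ Δd with Δd having +15 in the Petroleum component and 0 elsewhere.
So Δx_1 = L_14 · (+15), where L_14 = adj(I−A)_14 / det(I−A) = 0.203250 / 0.4081125.
Δx_1 = 0.203250 × (+15) / 0.4081125 = 3.04875 / 0.4081125 ≈ 7.5.

Δx_1 = 7.5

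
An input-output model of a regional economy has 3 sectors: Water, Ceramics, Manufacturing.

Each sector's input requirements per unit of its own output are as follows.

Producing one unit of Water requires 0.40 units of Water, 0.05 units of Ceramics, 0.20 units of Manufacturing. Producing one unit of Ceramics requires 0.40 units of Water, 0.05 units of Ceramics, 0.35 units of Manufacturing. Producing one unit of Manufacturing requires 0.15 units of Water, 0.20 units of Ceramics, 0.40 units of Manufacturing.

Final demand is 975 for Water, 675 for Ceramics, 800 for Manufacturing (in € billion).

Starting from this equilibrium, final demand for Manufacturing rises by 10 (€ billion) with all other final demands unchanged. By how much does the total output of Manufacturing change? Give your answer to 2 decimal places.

Δx_M = 22.83

I − A =
  [   0.60    -0.40    -0.15]
  [  -0.05     0.95    -0.20]
  [  -0.20    -0.35     0.60]
Cofactors of I−A, C_ij = (−1)^(i+j)·(minor ij) (rows/columns in the sector order above):
  C_11 = (0.95)(0.60) − (-0.20)(-0.35) = 0.5000
  C_12 = −[(-0.05)(0.60) − (-0.20)(-0.20)] = 0.0700
  C_13 = (-0.05)(-0.35) − (0.95)(-0.20) = 0.2075
  C_21 = −[(-0.40)(0.60) − (-0.15)(-0.35)] = 0.2925
  C_22 = (0.60)(0.60) − (-0.15)(-0.20) = 0.3300
  C_23 = −[(0.60)(-0.35) − (-0.40)(-0.20)] = 0.2900
  C_31 = (-0.40)(-0.20) − (-0.15)(0.95) = 0.2225
  C_32 = −[(0.60)(-0.20) − (-0.15)(-0.05)] = 0.1275
  C_33 = (0.60)(0.95) − (-0.40)(-0.05) = 0.5500
det(I−A) = Σ_j (I−A)_1j·C_1j = (0.60)(0.5000) + (-0.40)(0.0700) + (-0.15)(0.2075) = 0.240875
adj(I−A) = Cᵀ =
  [ 0.5000   0.2925   0.2225]
  [ 0.0700   0.3300   0.1275]
  [ 0.2075   0.2900   0.5500]
(I − A)⁻¹ = adj(I−A) / det(I−A) ≈
  [   2.0758     1.2143     0.9237]
  [   0.2906     1.3700     0.5293]
  [   0.8614     1.2039     2.2833]
Δx = (I − A)⁻¹ Δd with Δd having +10 in the Manufacturing component and 0 elsewhere.
So Δx_M = L_MM · (+10), where L_MM = adj(I−A)_MM / det(I−A) = 0.5500 / 0.240875.
Δx_M = 0.5500 × (+10) / 0.240875 = 5.50 / 0.240875 ≈ 22.83.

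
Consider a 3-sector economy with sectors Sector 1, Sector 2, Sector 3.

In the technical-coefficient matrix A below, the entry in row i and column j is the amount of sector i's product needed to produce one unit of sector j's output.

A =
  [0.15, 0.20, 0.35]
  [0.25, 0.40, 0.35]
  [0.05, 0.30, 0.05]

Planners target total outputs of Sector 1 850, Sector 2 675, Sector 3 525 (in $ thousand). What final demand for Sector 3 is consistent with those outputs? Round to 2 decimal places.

d_3 = 253.75

I − A =
  [   0.85    -0.20    -0.35]
  [  -0.25     0.60    -0.35]
  [  -0.05    -0.30     0.95]
d = (I − A) x:
  d_1 = (+0.85)·850 + (-0.20)·675 + (-0.35)·525 = 403.75
  d_2 = (-0.25)·850 + (+0.60)·675 + (-0.35)·525 = 8.75
  d_3 = (-0.05)·850 + (-0.30)·675 + (+0.95)·525 = 253.75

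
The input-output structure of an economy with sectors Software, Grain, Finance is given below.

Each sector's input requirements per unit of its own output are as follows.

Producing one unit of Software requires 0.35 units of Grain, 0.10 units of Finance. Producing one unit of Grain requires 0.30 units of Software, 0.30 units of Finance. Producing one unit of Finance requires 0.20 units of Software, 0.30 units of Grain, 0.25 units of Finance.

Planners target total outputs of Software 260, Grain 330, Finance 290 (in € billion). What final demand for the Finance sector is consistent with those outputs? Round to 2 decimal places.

I − A =
  [   1.00    -0.30    -0.20]
  [  -0.35     1.00    -0.30]
  [  -0.10    -0.30     0.75]
d = (I − A) x:
  d_S = (+1.00)·260 + (-0.30)·330 + (-0.20)·290 = 103.00
  d_G = (-0.35)·260 + (+1.00)·330 + (-0.30)·290 = 152.00
  d_F = (-0.10)·260 + (-0.30)·330 + (+0.75)·290 = 92.50

d_F = 92.50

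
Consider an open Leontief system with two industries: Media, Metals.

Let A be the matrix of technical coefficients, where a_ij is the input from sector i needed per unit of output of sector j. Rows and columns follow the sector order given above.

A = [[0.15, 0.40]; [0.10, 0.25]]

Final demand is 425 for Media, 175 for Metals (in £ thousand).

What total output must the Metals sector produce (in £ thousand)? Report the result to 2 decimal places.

I − A =
  [   0.85    -0.40]
  [  -0.10     0.75]
det(I−A) = (0.85)(0.75) − (-0.40)(-0.10) = 0.5975
adj(I−A) = [[0.75, 0.40], [0.10, 0.85]]
(I − A)⁻¹ = adj(I−A) / det(I−A) ≈
  [   1.2552     0.6695]
  [   0.1674     1.4226]
x = (I − A)⁻¹ d = adj(I−A)·d / det(I−A), with det(I−A) = 0.5975:
  x_1 = (0.75·425 + 0.40·175) / 0.5975 = 388.75 / 0.5975 ≈ 650.63
  x_2 = (0.10·425 + 0.85·175) / 0.5975 = 191.25 / 0.5975 ≈ 320.08

x_2 = 320.08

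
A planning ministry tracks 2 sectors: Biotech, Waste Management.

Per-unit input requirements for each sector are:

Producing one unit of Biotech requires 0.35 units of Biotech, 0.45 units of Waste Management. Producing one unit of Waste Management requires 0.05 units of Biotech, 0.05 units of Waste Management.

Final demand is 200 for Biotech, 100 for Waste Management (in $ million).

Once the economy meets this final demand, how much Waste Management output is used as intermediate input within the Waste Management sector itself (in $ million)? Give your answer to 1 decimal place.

I − A =
  [   0.65    -0.05]
  [  -0.45     0.95]
det(I−A) = (0.65)(0.95) − (-0.05)(-0.45) = 0.5950
adj(I−A) = [[0.95, 0.05], [0.45, 0.65]]
(I − A)⁻¹ = adj(I−A) / det(I−A) ≈
  [   1.5966     0.0840]
  [   0.7563     1.0924]
First solve x = (I − A)⁻¹ d = adj(I−A)·d / det(I−A); in particular x_2 = (0.45·200 + 0.65·100) / 0.5950 = 155.00 / 0.5950 ≈ 260.504.
Intermediate flow from 2 to 2: z_22 = a_22 · x_2 = 0.05 × 155.00 / 0.5950 = 7.75 / 0.5950 ≈ 13.0.

z_22 = 13.0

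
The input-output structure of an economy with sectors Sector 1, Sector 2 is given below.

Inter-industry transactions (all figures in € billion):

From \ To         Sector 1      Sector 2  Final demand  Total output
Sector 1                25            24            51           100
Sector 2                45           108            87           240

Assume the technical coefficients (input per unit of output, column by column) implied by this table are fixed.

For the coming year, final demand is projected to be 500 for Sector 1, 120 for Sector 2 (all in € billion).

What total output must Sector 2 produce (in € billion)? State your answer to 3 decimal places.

x_2 = 857.143

Technical coefficients a_ij = z_ij / X_j:
  a_11 = 25/100 = 0.25, a_21 = 45/100 = 0.45
  a_12 = 24/240 = 0.10, a_22 = 108/240 = 0.45
I − A =
  [   0.75    -0.10]
  [  -0.45     0.55]
det(I−A) = (0.75)(0.55) − (-0.10)(-0.45) = 0.3675
adj(I−A) = [[0.55, 0.10], [0.45, 0.75]]
(I − A)⁻¹ = adj(I−A) / det(I−A) ≈
  [   1.4966     0.2721]
  [   1.2245     2.0408]
x = (I − A)⁻¹ d = adj(I−A)·d / det(I−A), with det(I−A) = 0.3675:
  x_1 = (0.55·500 + 0.10·120) / 0.3675 = 287.00 / 0.3675 ≈ 780.952
  x_2 = (0.45·500 + 0.75·120) / 0.3675 = 315.00 / 0.3675 ≈ 857.143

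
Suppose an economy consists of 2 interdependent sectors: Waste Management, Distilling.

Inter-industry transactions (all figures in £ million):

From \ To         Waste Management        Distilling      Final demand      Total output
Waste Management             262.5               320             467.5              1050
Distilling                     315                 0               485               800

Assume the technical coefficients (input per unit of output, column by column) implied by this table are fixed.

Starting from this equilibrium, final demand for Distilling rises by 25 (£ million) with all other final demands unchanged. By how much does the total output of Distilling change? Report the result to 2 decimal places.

Technical coefficients a_ij = z_ij / X_j:
  a_WW = 262.5/1050 = 0.25, a_DW = 315/1050 = 0.30
  a_WD = 320/800 = 0.40, a_DD = 0/800 = 0.00
I − A =
  [   0.75    -0.40]
  [  -0.30     1.00]
det(I−A) = (0.75)(1.00) − (-0.40)(-0.30) = 0.6300
adj(I−A) = [[1.00, 0.40], [0.30, 0.75]]
(I − A)⁻¹ = adj(I−A) / det(I−A) ≈
  [   1.5873     0.6349]
  [   0.4762     1.1905]
Δx = (I − A)⁻¹ Δd with Δd having +25 in the Distilling component and 0 elsewhere.
So Δx_D = L_DD · (+25), where L_DD = adj(I−A)_DD / det(I−A) = 0.75 / 0.6300.
Δx_D = 0.75 × (+25) / 0.6300 = 18.75 / 0.6300 ≈ 29.76.

Δx_D = 29.76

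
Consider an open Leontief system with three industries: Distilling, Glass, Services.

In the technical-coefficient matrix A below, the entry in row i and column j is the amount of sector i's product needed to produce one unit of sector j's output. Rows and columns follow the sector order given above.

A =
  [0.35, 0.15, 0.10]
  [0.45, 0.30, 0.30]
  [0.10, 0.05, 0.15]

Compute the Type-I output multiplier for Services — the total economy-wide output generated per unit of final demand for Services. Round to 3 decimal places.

m_3 = 2.427

I − A =
  [   0.65    -0.15    -0.10]
  [  -0.45     0.70    -0.30]
  [  -0.10    -0.05     0.85]
Cofactors of I−A, C_ij = (−1)^(i+j)·(minor ij) (rows/columns in the sector order above):
  C_11 = (0.70)(0.85) − (-0.30)(-0.05) = 0.5800
  C_12 = −[(-0.45)(0.85) − (-0.30)(-0.10)] = 0.4125
  C_13 = (-0.45)(-0.05) − (0.70)(-0.10) = 0.0925
  C_21 = −[(-0.15)(0.85) − (-0.10)(-0.05)] = 0.1325
  C_22 = (0.65)(0.85) − (-0.10)(-0.10) = 0.5425
  C_23 = −[(0.65)(-0.05) − (-0.15)(-0.10)] = 0.0475
  C_31 = (-0.15)(-0.30) − (-0.10)(0.70) = 0.1150
  C_32 = −[(0.65)(-0.30) − (-0.10)(-0.45)] = 0.2400
  C_33 = (0.65)(0.70) − (-0.15)(-0.45) = 0.3875
det(I−A) = Σ_j (I−A)_1j·C_1j = (0.65)(0.5800) + (-0.15)(0.4125) + (-0.10)(0.0925) = 0.305875
adj(I−A) = Cᵀ =
  [ 0.5800   0.1325   0.1150]
  [ 0.4125   0.5425   0.2400]
  [ 0.0925   0.0475   0.3875]
(I − A)⁻¹ = adj(I−A) / det(I−A) ≈
  [   1.8962     0.4332     0.3760]
  [   1.3486     1.7736     0.7846]
  [   0.3024     0.1553     1.2669]
The output multiplier for sector j is the column-j sum of the Leontief inverse (I − A)⁻¹ = adj(I−A) / det(I−A).
Column 3 of adj(I−A): (0.1150, 0.2400, 0.3875); det(I−A) = 0.305875.
m_3 = (0.1150 + 0.2400 + 0.3875) / 0.305875 = 0.7425 / 0.305875 ≈ 2.427.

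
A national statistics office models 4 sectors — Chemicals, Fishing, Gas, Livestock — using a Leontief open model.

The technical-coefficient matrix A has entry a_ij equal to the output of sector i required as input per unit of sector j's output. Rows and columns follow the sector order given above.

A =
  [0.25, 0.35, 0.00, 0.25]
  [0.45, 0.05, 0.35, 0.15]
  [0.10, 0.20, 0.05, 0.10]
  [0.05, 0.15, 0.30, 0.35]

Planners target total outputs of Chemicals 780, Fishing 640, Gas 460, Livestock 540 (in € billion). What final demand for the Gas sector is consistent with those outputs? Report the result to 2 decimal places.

d_3 = 177.00

I − A =
  [   0.75    -0.35     0.00    -0.25]
  [  -0.45     0.95    -0.35    -0.15]
  [  -0.10    -0.20     0.95    -0.10]
  [  -0.05    -0.15    -0.30     0.65]
d = (I − A) x:
  d_1 = (+0.75)·780 + (-0.35)·640 + (+0.00)·460 + (-0.25)·540 = 226.00
  d_2 = (-0.45)·780 + (+0.95)·640 + (-0.35)·460 + (-0.15)·540 = 15.00
  d_3 = (-0.10)·780 + (-0.20)·640 + (+0.95)·460 + (-0.10)·540 = 177.00
  d_4 = (-0.05)·780 + (-0.15)·640 + (-0.30)·460 + (+0.65)·540 = 78.00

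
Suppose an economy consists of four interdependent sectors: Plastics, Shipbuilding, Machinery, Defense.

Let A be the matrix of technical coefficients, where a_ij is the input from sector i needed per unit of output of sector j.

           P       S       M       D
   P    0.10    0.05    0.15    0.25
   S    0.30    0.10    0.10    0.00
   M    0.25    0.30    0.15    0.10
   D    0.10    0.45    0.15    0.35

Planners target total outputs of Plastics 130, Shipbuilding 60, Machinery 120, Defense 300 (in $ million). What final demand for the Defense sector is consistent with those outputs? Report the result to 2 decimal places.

I − A =
  [   0.90    -0.05    -0.15    -0.25]
  [  -0.30     0.90    -0.10     0.00]
  [  -0.25    -0.30     0.85    -0.10]
  [  -0.10    -0.45    -0.15     0.65]
d = (I − A) x:
  d_P = (+0.90)·130 + (-0.05)·60 + (-0.15)·120 + (-0.25)·300 = 21.00
  d_S = (-0.30)·130 + (+0.90)·60 + (-0.10)·120 + (+0.00)·300 = 3.00
  d_M = (-0.25)·130 + (-0.30)·60 + (+0.85)·120 + (-0.10)·300 = 21.50
  d_D = (-0.10)·130 + (-0.45)·60 + (-0.15)·120 + (+0.65)·300 = 137.00

d_D = 137.00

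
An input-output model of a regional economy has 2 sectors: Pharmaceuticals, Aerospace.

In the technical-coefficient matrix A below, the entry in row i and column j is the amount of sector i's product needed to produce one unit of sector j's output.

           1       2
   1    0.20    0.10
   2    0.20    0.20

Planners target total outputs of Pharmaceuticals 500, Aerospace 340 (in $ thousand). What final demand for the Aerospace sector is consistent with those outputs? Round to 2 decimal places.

d_2 = 172.00

I − A =
  [   0.80    -0.10]
  [  -0.20     0.80]
d = (I − A) x:
  d_1 = (+0.80)·500 + (-0.10)·340 = 366.00
  d_2 = (-0.20)·500 + (+0.80)·340 = 172.00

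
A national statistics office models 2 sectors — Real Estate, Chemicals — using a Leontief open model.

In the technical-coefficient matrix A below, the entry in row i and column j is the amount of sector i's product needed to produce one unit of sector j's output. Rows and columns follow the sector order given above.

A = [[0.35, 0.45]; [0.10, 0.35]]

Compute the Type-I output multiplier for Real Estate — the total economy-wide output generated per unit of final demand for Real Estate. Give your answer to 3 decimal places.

I − A =
  [   0.65    -0.45]
  [  -0.10     0.65]
det(I−A) = (0.65)(0.65) − (-0.45)(-0.10) = 0.3775
adj(I−A) = [[0.65, 0.45], [0.10, 0.65]]
(I − A)⁻¹ = adj(I−A) / det(I−A) ≈
  [   1.7219     1.1921]
  [   0.2649     1.7219]
The output multiplier for sector j is the column-j sum of the Leontief inverse (I − A)⁻¹ = adj(I−A) / det(I−A).
Column 1 of adj(I−A): (0.65, 0.10); det(I−A) = 0.3775.
m_1 = (0.65 + 0.10) / 0.3775 = 0.75 / 0.3775 ≈ 1.987.

m_1 = 1.987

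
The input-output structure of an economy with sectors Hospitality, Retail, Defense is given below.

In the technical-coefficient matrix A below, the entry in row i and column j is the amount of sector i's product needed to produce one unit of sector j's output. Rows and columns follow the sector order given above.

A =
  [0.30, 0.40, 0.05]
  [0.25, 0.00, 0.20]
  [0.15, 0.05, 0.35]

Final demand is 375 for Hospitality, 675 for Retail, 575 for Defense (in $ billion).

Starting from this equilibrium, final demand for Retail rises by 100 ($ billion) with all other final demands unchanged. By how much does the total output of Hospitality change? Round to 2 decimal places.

Δx_1 = 72.34

I − A =
  [   0.70    -0.40    -0.05]
  [  -0.25     1.00    -0.20]
  [  -0.15    -0.05     0.65]
Cofactors of I−A, C_ij = (−1)^(i+j)·(minor ij) (rows/columns in the sector order above):
  C_11 = (1.00)(0.65) − (-0.20)(-0.05) = 0.6400
  C_12 = −[(-0.25)(0.65) − (-0.20)(-0.15)] = 0.1925
  C_13 = (-0.25)(-0.05) − (1.00)(-0.15) = 0.1625
  C_21 = −[(-0.40)(0.65) − (-0.05)(-0.05)] = 0.2625
  C_22 = (0.70)(0.65) − (-0.05)(-0.15) = 0.4475
  C_23 = −[(0.70)(-0.05) − (-0.40)(-0.15)] = 0.0950
  C_31 = (-0.40)(-0.20) − (-0.05)(1.00) = 0.1300
  C_32 = −[(0.70)(-0.20) − (-0.05)(-0.25)] = 0.1525
  C_33 = (0.70)(1.00) − (-0.40)(-0.25) = 0.6000
det(I−A) = Σ_j (I−A)_1j·C_1j = (0.70)(0.6400) + (-0.40)(0.1925) + (-0.05)(0.1625) = 0.362875
adj(I−A) = Cᵀ =
  [ 0.6400   0.2625   0.1300]
  [ 0.1925   0.4475   0.1525]
  [ 0.1625   0.0950   0.6000]
(I − A)⁻¹ = adj(I−A) / det(I−A) ≈
  [   1.7637     0.7234     0.3583]
  [   0.5305     1.2332     0.4203]
  [   0.4478     0.2618     1.6535]
Δx = (I − A)⁻¹ Δd with Δd having +100 in the Retail component and 0 elsewhere.
So Δx_1 = L_12 · (+100), where L_12 = adj(I−A)_12 / det(I−A) = 0.2625 / 0.362875.
Δx_1 = 0.2625 × (+100) / 0.362875 = 26.25 / 0.362875 ≈ 72.34.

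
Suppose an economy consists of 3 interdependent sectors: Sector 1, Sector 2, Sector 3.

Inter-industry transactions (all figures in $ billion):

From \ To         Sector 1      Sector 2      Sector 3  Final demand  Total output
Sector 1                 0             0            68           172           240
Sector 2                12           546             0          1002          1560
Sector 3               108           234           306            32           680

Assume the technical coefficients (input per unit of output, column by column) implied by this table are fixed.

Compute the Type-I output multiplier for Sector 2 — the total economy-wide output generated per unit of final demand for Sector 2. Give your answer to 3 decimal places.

Technical coefficients a_ij = z_ij / X_j:
  a_11 = 0/240 = 0.00, a_21 = 12/240 = 0.05, a_31 = 108/240 = 0.45
  a_12 = 0/1560 = 0.00, a_22 = 546/1560 = 0.35, a_32 = 234/1560 = 0.15
  a_13 = 68/680 = 0.10, a_23 = 0/680 = 0.00, a_33 = 306/680 = 0.45
I − A =
  [   1.00     0.00    -0.10]
  [  -0.05     0.65     0.00]
  [  -0.45    -0.15     0.55]
Cofactors of I−A, C_ij = (−1)^(i+j)·(minor ij) (rows/columns in the sector order above):
  C_11 = (0.65)(0.55) − (0.00)(-0.15) = 0.3575
  C_12 = −[(-0.05)(0.55) − (0.00)(-0.45)] = 0.0275
  C_13 = (-0.05)(-0.15) − (0.65)(-0.45) = 0.3000
  C_21 = −[(0.00)(0.55) − (-0.10)(-0.15)] = 0.0150
  C_22 = (1.00)(0.55) − (-0.10)(-0.45) = 0.5050
  C_23 = −[(1.00)(-0.15) − (0.00)(-0.45)] = 0.1500
  C_31 = (0.00)(0.00) − (-0.10)(0.65) = 0.0650
  C_32 = −[(1.00)(0.00) − (-0.10)(-0.05)] = 0.0050
  C_33 = (1.00)(0.65) − (0.00)(-0.05) = 0.6500
det(I−A) = Σ_j (I−A)_1j·C_1j = (1.00)(0.3575) + (0.00)(0.0275) + (-0.10)(0.3000) = 0.3275
adj(I−A) = Cᵀ =
  [ 0.3575   0.0150   0.0650]
  [ 0.0275   0.5050   0.0050]
  [ 0.3000   0.1500   0.6500]
(I − A)⁻¹ = adj(I−A) / det(I−A) ≈
  [   1.0916     0.0458     0.1985]
  [   0.0840     1.5420     0.0153]
  [   0.9160     0.4580     1.9847]
The output multiplier for sector j is the column-j sum of the Leontief inverse (I − A)⁻¹ = adj(I−A) / det(I−A).
Column 2 of adj(I−A): (0.0150, 0.5050, 0.1500); det(I−A) = 0.3275.
m_2 = (0.0150 + 0.5050 + 0.1500) / 0.3275 = 0.67 / 0.3275 ≈ 2.046.

m_2 = 2.046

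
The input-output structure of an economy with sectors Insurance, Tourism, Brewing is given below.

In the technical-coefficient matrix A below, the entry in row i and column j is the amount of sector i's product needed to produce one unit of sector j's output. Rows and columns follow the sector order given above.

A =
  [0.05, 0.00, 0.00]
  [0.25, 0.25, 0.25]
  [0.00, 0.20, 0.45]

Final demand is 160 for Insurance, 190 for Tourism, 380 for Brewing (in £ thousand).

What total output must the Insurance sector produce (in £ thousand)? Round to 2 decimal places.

I − A =
  [   0.95     0.00     0.00]
  [  -0.25     0.75    -0.25]
  [   0.00    -0.20     0.55]
Cofactors of I−A, C_ij = (−1)^(i+j)·(minor ij) (rows/columns in the sector order above):
  C_11 = (0.75)(0.55) − (-0.25)(-0.20) = 0.3625
  C_12 = −[(-0.25)(0.55) − (-0.25)(0.00)] = 0.1375
  C_13 = (-0.25)(-0.20) − (0.75)(0.00) = 0.0500
  C_21 = −[(0.00)(0.55) − (0.00)(-0.20)] = 0.0000
  C_22 = (0.95)(0.55) − (0.00)(0.00) = 0.5225
  C_23 = −[(0.95)(-0.20) − (0.00)(0.00)] = 0.1900
  C_31 = (0.00)(-0.25) − (0.00)(0.75) = 0.0000
  C_32 = −[(0.95)(-0.25) − (0.00)(-0.25)] = 0.2375
  C_33 = (0.95)(0.75) − (0.00)(-0.25) = 0.7125
det(I−A) = Σ_j (I−A)_1j·C_1j = (0.95)(0.3625) + (0.00)(0.1375) + (0.00)(0.0500) = 0.344375
adj(I−A) = Cᵀ =
  [ 0.3625   0.0000   0.0000]
  [ 0.1375   0.5225   0.2375]
  [ 0.0500   0.1900   0.7125]
(I − A)⁻¹ = adj(I−A) / det(I−A) ≈
  [   1.0526     0.0000     0.0000]
  [   0.3993     1.5172     0.6897]
  [   0.1452     0.5517     2.0690]
x = (I − A)⁻¹ d = adj(I−A)·d / det(I−A), with det(I−A) = 0.344375:
  x_1 = (0.3625·160 + 0.0000·190 + 0.0000·380) / 0.344375 = 58.00 / 0.344375 ≈ 168.42
  x_2 = (0.1375·160 + 0.5225·190 + 0.2375·380) / 0.344375 = 211.525 / 0.344375 ≈ 614.23
  x_3 = (0.0500·160 + 0.1900·190 + 0.7125·380) / 0.344375 = 314.85 / 0.344375 ≈ 914.26

x_1 = 168.42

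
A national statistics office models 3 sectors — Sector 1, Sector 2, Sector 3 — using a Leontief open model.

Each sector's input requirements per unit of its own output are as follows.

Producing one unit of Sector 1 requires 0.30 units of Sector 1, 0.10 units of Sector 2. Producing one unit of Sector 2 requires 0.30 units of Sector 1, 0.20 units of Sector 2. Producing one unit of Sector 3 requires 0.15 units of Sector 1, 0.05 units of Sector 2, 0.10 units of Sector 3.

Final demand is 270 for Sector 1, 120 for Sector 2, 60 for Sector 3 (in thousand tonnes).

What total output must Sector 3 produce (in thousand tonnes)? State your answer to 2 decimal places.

x_3 = 66.67

I − A =
  [   0.70    -0.30    -0.15]
  [  -0.10     0.80    -0.05]
  [   0.00     0.00     0.90]
Cofactors of I−A, C_ij = (−1)^(i+j)·(minor ij) (rows/columns in the sector order above):
  C_11 = (0.80)(0.90) − (-0.05)(0.00) = 0.7200
  C_12 = −[(-0.10)(0.90) − (-0.05)(0.00)] = 0.0900
  C_13 = (-0.10)(0.00) − (0.80)(0.00) = 0.0000
  C_21 = −[(-0.30)(0.90) − (-0.15)(0.00)] = 0.2700
  C_22 = (0.70)(0.90) − (-0.15)(0.00) = 0.6300
  C_23 = −[(0.70)(0.00) − (-0.30)(0.00)] = 0.0000
  C_31 = (-0.30)(-0.05) − (-0.15)(0.80) = 0.1350
  C_32 = −[(0.70)(-0.05) − (-0.15)(-0.10)] = 0.0500
  C_33 = (0.70)(0.80) − (-0.30)(-0.10) = 0.5300
det(I−A) = Σ_j (I−A)_1j·C_1j = (0.70)(0.7200) + (-0.30)(0.0900) + (-0.15)(0.0000) = 0.4770
adj(I−A) = Cᵀ =
  [ 0.7200   0.2700   0.1350]
  [ 0.0900   0.6300   0.0500]
  [ 0.0000   0.0000   0.5300]
(I − A)⁻¹ = adj(I−A) / det(I−A) ≈
  [   1.5094     0.5660     0.2830]
  [   0.1887     1.3208     0.1048]
  [   0.0000     0.0000     1.1111]
x = (I − A)⁻¹ d = adj(I−A)·d / det(I−A), with det(I−A) = 0.4770:
  x_1 = (0.7200·270 + 0.2700·120 + 0.1350·60) / 0.4770 = 234.90 / 0.4770 ≈ 492.45
  x_2 = (0.0900·270 + 0.6300·120 + 0.0500·60) / 0.4770 = 102.90 / 0.4770 ≈ 215.72
  x_3 = (0.0000·270 + 0.0000·120 + 0.5300·60) / 0.4770 = 31.80 / 0.4770 ≈ 66.67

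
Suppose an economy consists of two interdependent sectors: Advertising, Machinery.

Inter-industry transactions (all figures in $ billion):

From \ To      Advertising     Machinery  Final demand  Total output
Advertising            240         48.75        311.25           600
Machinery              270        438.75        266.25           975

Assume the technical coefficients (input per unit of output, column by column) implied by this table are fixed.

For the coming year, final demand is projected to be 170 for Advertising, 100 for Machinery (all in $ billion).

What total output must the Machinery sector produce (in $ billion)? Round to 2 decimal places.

x_M = 443.90

Technical coefficients a_ij = z_ij / X_j:
  a_AA = 240/600 = 0.40, a_MA = 270/600 = 0.45
  a_AM = 48.75/975 = 0.05, a_MM = 438.75/975 = 0.45
I − A =
  [   0.60    -0.05]
  [  -0.45     0.55]
det(I−A) = (0.60)(0.55) − (-0.05)(-0.45) = 0.3075
adj(I−A) = [[0.55, 0.05], [0.45, 0.60]]
(I − A)⁻¹ = adj(I−A) / det(I−A) ≈
  [   1.7886     0.1626]
  [   1.4634     1.9512]
x = (I − A)⁻¹ d = adj(I−A)·d / det(I−A), with det(I−A) = 0.3075:
  x_A = (0.55·170 + 0.05·100) / 0.3075 = 98.50 / 0.3075 ≈ 320.33
  x_M = (0.45·170 + 0.60·100) / 0.3075 = 136.50 / 0.3075 ≈ 443.90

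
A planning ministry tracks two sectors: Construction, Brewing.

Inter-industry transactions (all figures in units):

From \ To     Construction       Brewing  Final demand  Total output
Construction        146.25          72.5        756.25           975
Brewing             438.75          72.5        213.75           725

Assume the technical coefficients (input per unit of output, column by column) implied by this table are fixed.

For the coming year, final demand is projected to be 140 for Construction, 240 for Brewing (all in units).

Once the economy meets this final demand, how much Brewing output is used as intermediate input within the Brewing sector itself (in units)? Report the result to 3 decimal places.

z_22 = 37.083

Technical coefficients a_ij = z_ij / X_j:
  a_11 = 146.25/975 = 0.15, a_21 = 438.75/975 = 0.45
  a_12 = 72.5/725 = 0.10, a_22 = 72.5/725 = 0.10
I − A =
  [   0.85    -0.10]
  [  -0.45     0.90]
det(I−A) = (0.85)(0.90) − (-0.10)(-0.45) = 0.7200
adj(I−A) = [[0.90, 0.10], [0.45, 0.85]]
(I − A)⁻¹ = adj(I−A) / det(I−A) ≈
  [   1.2500     0.1389]
  [   0.6250     1.1806]
First solve x = (I − A)⁻¹ d = adj(I−A)·d / det(I−A); in particular x_2 = (0.45·140 + 0.85·240) / 0.7200 = 267.00 / 0.7200 ≈ 370.83333.
Intermediate flow from 2 to 2: z_22 = a_22 · x_2 = 0.10 × 267.00 / 0.7200 = 26.70 / 0.7200 ≈ 37.083.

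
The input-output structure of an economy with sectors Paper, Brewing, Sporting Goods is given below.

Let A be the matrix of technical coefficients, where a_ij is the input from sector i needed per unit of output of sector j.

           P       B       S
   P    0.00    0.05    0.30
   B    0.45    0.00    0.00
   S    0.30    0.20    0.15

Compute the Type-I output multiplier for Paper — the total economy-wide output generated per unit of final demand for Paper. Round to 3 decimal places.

m_P = 2.273

I − A =
  [   1.00    -0.05    -0.30]
  [  -0.45     1.00     0.00]
  [  -0.30    -0.20     0.85]
Cofactors of I−A, C_ij = (−1)^(i+j)·(minor ij) (rows/columns in the sector order above):
  C_11 = (1.00)(0.85) − (0.00)(-0.20) = 0.8500
  C_12 = −[(-0.45)(0.85) − (0.00)(-0.30)] = 0.3825
  C_13 = (-0.45)(-0.20) − (1.00)(-0.30) = 0.3900
  C_21 = −[(-0.05)(0.85) − (-0.30)(-0.20)] = 0.1025
  C_22 = (1.00)(0.85) − (-0.30)(-0.30) = 0.7600
  C_23 = −[(1.00)(-0.20) − (-0.05)(-0.30)] = 0.2150
  C_31 = (-0.05)(0.00) − (-0.30)(1.00) = 0.3000
  C_32 = −[(1.00)(0.00) − (-0.30)(-0.45)] = 0.1350
  C_33 = (1.00)(1.00) − (-0.05)(-0.45) = 0.9775
det(I−A) = Σ_j (I−A)_1j·C_1j = (1.00)(0.8500) + (-0.05)(0.3825) + (-0.30)(0.3900) = 0.713875
adj(I−A) = Cᵀ =
  [ 0.8500   0.1025   0.3000]
  [ 0.3825   0.7600   0.1350]
  [ 0.3900   0.2150   0.9775]
(I − A)⁻¹ = adj(I−A) / det(I−A) ≈
  [   1.1907     0.1436     0.4202]
  [   0.5358     1.0646     0.1891]
  [   0.5463     0.3012     1.3693]
The output multiplier for sector j is the column-j sum of the Leontief inverse (I − A)⁻¹ = adj(I−A) / det(I−A).
Column P of adj(I−A): (0.8500, 0.3825, 0.3900); det(I−A) = 0.713875.
m_P = (0.8500 + 0.3825 + 0.3900) / 0.713875 = 1.6225 / 0.713875 ≈ 2.273.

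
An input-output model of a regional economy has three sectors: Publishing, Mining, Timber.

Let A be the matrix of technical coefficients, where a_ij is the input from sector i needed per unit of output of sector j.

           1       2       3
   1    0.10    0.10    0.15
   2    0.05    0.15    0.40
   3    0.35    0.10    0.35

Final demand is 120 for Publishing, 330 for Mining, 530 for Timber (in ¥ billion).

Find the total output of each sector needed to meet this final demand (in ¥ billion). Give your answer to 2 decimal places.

x_1 = 443.21, x_2 = 981.37, x_3 = 1205.02

I − A =
  [   0.90    -0.10    -0.15]
  [  -0.05     0.85    -0.40]
  [  -0.35    -0.10     0.65]
Cofactors of I−A, C_ij = (−1)^(i+j)·(minor ij) (rows/columns in the sector order above):
  C_11 = (0.85)(0.65) − (-0.40)(-0.10) = 0.5125
  C_12 = −[(-0.05)(0.65) − (-0.40)(-0.35)] = 0.1725
  C_13 = (-0.05)(-0.10) − (0.85)(-0.35) = 0.3025
  C_21 = −[(-0.10)(0.65) − (-0.15)(-0.10)] = 0.0800
  C_22 = (0.90)(0.65) − (-0.15)(-0.35) = 0.5325
  C_23 = −[(0.90)(-0.10) − (-0.10)(-0.35)] = 0.1250
  C_31 = (-0.10)(-0.40) − (-0.15)(0.85) = 0.1675
  C_32 = −[(0.90)(-0.40) − (-0.15)(-0.05)] = 0.3675
  C_33 = (0.90)(0.85) − (-0.10)(-0.05) = 0.7600
det(I−A) = Σ_j (I−A)_1j·C_1j = (0.90)(0.5125) + (-0.10)(0.1725) + (-0.15)(0.3025) = 0.398625
adj(I−A) = Cᵀ =
  [ 0.5125   0.0800   0.1675]
  [ 0.1725   0.5325   0.3675]
  [ 0.3025   0.1250   0.7600]
(I − A)⁻¹ = adj(I−A) / det(I−A) ≈
  [   1.2857     0.2007     0.4202]
  [   0.4327     1.3358     0.9219]
  [   0.7589     0.3136     1.9066]
x = (I − A)⁻¹ d = adj(I−A)·d / det(I−A), with det(I−A) = 0.398625:
  x_1 = (0.5125·120 + 0.0800·330 + 0.1675·530) / 0.398625 = 176.675 / 0.398625 ≈ 443.21
  x_2 = (0.1725·120 + 0.5325·330 + 0.3675·530) / 0.398625 = 391.20 / 0.398625 ≈ 981.37
  x_3 = (0.3025·120 + 0.1250·330 + 0.7600·530) / 0.398625 = 480.35 / 0.398625 ≈ 1205.02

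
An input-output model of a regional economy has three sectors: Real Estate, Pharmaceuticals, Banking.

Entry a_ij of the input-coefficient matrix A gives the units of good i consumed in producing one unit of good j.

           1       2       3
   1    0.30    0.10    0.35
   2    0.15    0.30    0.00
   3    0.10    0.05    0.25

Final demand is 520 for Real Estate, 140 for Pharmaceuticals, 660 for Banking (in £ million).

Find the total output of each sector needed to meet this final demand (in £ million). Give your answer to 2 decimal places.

I − A =
  [   0.70    -0.10    -0.35]
  [  -0.15     0.70     0.00]
  [  -0.10    -0.05     0.75]
Cofactors of I−A, C_ij = (−1)^(i+j)·(minor ij) (rows/columns in the sector order above):
  C_11 = (0.70)(0.75) − (0.00)(-0.05) = 0.5250
  C_12 = −[(-0.15)(0.75) − (0.00)(-0.10)] = 0.1125
  C_13 = (-0.15)(-0.05) − (0.70)(-0.10) = 0.0775
  C_21 = −[(-0.10)(0.75) − (-0.35)(-0.05)] = 0.0925
  C_22 = (0.70)(0.75) − (-0.35)(-0.10) = 0.4900
  C_23 = −[(0.70)(-0.05) − (-0.10)(-0.10)] = 0.0450
  C_31 = (-0.10)(0.00) − (-0.35)(0.70) = 0.2450
  C_32 = −[(0.70)(0.00) − (-0.35)(-0.15)] = 0.0525
  C_33 = (0.70)(0.70) − (-0.10)(-0.15) = 0.4750
det(I−A) = Σ_j (I−A)_1j·C_1j = (0.70)(0.5250) + (-0.10)(0.1125) + (-0.35)(0.0775) = 0.329125
adj(I−A) = Cᵀ =
  [ 0.5250   0.0925   0.2450]
  [ 0.1125   0.4900   0.0525]
  [ 0.0775   0.0450   0.4750]
(I − A)⁻¹ = adj(I−A) / det(I−A) ≈
  [   1.5951     0.2810     0.7444]
  [   0.3418     1.4888     0.1595]
  [   0.2355     0.1367     1.4432]
x = (I − A)⁻¹ d = adj(I−A)·d / det(I−A), with det(I−A) = 0.329125:
  x_1 = (0.5250·520 + 0.0925·140 + 0.2450·660) / 0.329125 = 447.65 / 0.329125 ≈ 1360.12
  x_2 = (0.1125·520 + 0.4900·140 + 0.0525·660) / 0.329125 = 161.75 / 0.329125 ≈ 491.45
  x_3 = (0.0775·520 + 0.0450·140 + 0.4750·660) / 0.329125 = 360.10 / 0.329125 ≈ 1094.11

x_1 = 1360.12, x_2 = 491.45, x_3 = 1094.11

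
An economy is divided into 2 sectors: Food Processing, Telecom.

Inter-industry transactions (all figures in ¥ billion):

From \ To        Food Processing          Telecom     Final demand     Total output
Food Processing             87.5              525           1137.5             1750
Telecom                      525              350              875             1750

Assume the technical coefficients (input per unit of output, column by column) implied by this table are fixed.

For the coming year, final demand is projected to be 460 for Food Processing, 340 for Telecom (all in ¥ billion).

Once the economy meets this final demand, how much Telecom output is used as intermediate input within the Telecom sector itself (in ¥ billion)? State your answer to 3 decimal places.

Technical coefficients a_ij = z_ij / X_j:
  a_11 = 87.5/1750 = 0.05, a_21 = 525/1750 = 0.30
  a_12 = 525/1750 = 0.30, a_22 = 350/1750 = 0.20
I − A =
  [   0.95    -0.30]
  [  -0.30     0.80]
det(I−A) = (0.95)(0.80) − (-0.30)(-0.30) = 0.6700
adj(I−A) = [[0.80, 0.30], [0.30, 0.95]]
(I − A)⁻¹ = adj(I−A) / det(I−A) ≈
  [   1.1940     0.4478]
  [   0.4478     1.4179]
First solve x = (I − A)⁻¹ d = adj(I−A)·d / det(I−A); in particular x_2 = (0.30·460 + 0.95·340) / 0.6700 = 461.00 / 0.6700 ≈ 688.05970.
Intermediate flow from 2 to 2: z_22 = a_22 · x_2 = 0.20 × 461.00 / 0.6700 = 92.20 / 0.6700 ≈ 137.612.

z_22 = 137.612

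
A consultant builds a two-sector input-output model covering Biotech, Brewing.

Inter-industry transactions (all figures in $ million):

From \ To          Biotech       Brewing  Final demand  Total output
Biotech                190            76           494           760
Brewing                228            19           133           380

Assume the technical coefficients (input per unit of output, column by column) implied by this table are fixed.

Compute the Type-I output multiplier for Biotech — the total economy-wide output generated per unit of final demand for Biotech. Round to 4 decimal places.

Technical coefficients a_ij = z_ij / X_j:
  a_11 = 190/760 = 0.25, a_21 = 228/760 = 0.30
  a_12 = 76/380 = 0.20, a_22 = 19/380 = 0.05
I − A =
  [   0.75    -0.20]
  [  -0.30     0.95]
det(I−A) = (0.75)(0.95) − (-0.20)(-0.30) = 0.6525
adj(I−A) = [[0.95, 0.20], [0.30, 0.75]]
(I − A)⁻¹ = adj(I−A) / det(I−A) ≈
  [   1.45594     0.30651]
  [   0.45977     1.14943]
The output multiplier for sector j is the column-j sum of the Leontief inverse (I − A)⁻¹ = adj(I−A) / det(I−A).
Column 1 of adj(I−A): (0.95, 0.30); det(I−A) = 0.6525.
m_1 = (0.95 + 0.30) / 0.6525 = 1.25 / 0.6525 ≈ 1.9157.

m_1 = 1.9157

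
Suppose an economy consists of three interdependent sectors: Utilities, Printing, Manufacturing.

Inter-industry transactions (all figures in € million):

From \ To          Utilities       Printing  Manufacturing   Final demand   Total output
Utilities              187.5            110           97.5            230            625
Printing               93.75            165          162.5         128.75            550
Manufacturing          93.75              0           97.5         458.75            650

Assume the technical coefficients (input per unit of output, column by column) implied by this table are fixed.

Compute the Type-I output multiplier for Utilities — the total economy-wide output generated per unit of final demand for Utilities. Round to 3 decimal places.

Technical coefficients a_ij = z_ij / X_j:
  a_11 = 187.5/625 = 0.30, a_21 = 93.75/625 = 0.15, a_31 = 93.75/625 = 0.15
  a_12 = 110/550 = 0.20, a_22 = 165/550 = 0.30, a_32 = 0/550 = 0.00
  a_13 = 97.5/650 = 0.15, a_23 = 162.5/650 = 0.25, a_33 = 97.5/650 = 0.15
I − A =
  [   0.70    -0.20    -0.15]
  [  -0.15     0.70    -0.25]
  [  -0.15     0.00     0.85]
Cofactors of I−A, C_ij = (−1)^(i+j)·(minor ij) (rows/columns in the sector order above):
  C_11 = (0.70)(0.85) − (-0.25)(0.00) = 0.5950
  C_12 = −[(-0.15)(0.85) − (-0.25)(-0.15)] = 0.1650
  C_13 = (-0.15)(0.00) − (0.70)(-0.15) = 0.1050
  C_21 = −[(-0.20)(0.85) − (-0.15)(0.00)] = 0.1700
  C_22 = (0.70)(0.85) − (-0.15)(-0.15) = 0.5725
  C_23 = −[(0.70)(0.00) − (-0.20)(-0.15)] = 0.0300
  C_31 = (-0.20)(-0.25) − (-0.15)(0.70) = 0.1550
  C_32 = −[(0.70)(-0.25) − (-0.15)(-0.15)] = 0.1975
  C_33 = (0.70)(0.70) − (-0.20)(-0.15) = 0.4600
det(I−A) = Σ_j (I−A)_1j·C_1j = (0.70)(0.5950) + (-0.20)(0.1650) + (-0.15)(0.1050) = 0.36775
adj(I−A) = Cᵀ =
  [ 0.5950   0.1700   0.1550]
  [ 0.1650   0.5725   0.1975]
  [ 0.1050   0.0300   0.4600]
(I − A)⁻¹ = adj(I−A) / det(I−A) ≈
  [   1.6179     0.4623     0.4215]
  [   0.4487     1.5568     0.5370]
  [   0.2855     0.0816     1.2508]
The output multiplier for sector j is the column-j sum of the Leontief inverse (I − A)⁻¹ = adj(I−A) / det(I−A).
Column 1 of adj(I−A): (0.5950, 0.1650, 0.1050); det(I−A) = 0.36775.
m_1 = (0.5950 + 0.1650 + 0.1050) / 0.36775 = 0.865 / 0.36775 ≈ 2.352.

m_1 = 2.352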